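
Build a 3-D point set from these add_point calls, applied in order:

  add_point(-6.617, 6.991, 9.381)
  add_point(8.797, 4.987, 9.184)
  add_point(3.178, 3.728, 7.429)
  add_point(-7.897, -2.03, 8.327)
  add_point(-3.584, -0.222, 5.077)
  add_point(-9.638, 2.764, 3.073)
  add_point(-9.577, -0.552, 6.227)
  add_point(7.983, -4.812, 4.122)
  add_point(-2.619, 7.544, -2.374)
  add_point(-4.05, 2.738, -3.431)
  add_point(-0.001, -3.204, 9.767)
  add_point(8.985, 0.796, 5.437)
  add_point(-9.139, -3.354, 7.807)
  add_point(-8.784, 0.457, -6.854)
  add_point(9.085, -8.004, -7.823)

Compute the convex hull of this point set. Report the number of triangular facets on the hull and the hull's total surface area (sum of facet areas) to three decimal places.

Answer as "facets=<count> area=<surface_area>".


Points on the hull: [0, 1, 3, 5, 6, 7, 8, 10, 11, 12, 13, 14] (12 of 15).

Area of each hull facet:
  f1: (p13, p8, p5) → 45.3914
  f2: (p13, p8, p14) → 100.4158
  f3: (p0, p8, p5) → 41.0730
  f4: (p7, p10, p14) → 46.1278
  f5: (p12, p10, p14) → 92.1545
  f6: (p12, p13, p14) → 149.8541
  f7: (p1, p0, p10) → 72.0484
  f8: (p1, p7, p10) → 51.4264
  f9: (p1, p0, p8) → 91.3497
  f10: (p1, p8, p14) → 156.7405
  f11: (p6, p13, p5) → 20.2095
  f12: (p6, p12, p13) → 17.9232
  f13: (p6, p0, p5) → 18.4540
  f14: (p6, p12, p0) → 12.0016
  f15: (p3, p0, p10) → 37.1969
  f16: (p3, p12, p10) → 6.1970
  f17: (p3, p12, p0) → 5.0424
  f18: (p11, p7, p14) → 32.4445
  f19: (p11, p1, p14) → 11.3658
  f20: (p11, p1, p7) → 8.4251
Σ area = 1015.842

Check V−E+F: 12 − 30 + 20 = 2.

facets=20 area=1015.842


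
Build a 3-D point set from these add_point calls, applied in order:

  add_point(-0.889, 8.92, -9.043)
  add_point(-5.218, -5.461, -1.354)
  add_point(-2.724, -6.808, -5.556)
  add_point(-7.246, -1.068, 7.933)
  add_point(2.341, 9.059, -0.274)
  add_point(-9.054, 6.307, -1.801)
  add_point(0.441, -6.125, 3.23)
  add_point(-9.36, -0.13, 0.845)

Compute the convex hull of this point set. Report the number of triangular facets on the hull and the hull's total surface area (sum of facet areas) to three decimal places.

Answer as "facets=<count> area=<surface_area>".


facets=12 area=582.263

Hull vertices (8/8): indices [0, 1, 2, 3, 4, 5, 6, 7].

Per-facet area ½‖(b−a)×(c−a)‖:
  f1: (p0, p2, p4) → 74.9312
  f2: (p6, p2, p4) → 73.1437
  f3: (p5, p0, p4) → 49.1140
  f4: (p5, p2, p7) → 37.7916
  f5: (p5, p0, p2) → 81.3857
  f6: (p3, p6, p4) → 77.8249
  f7: (p3, p5, p7) → 22.9929
  f8: (p3, p5, p4) → 72.5765
  f9: (p1, p6, p2) → 18.4108
  f10: (p1, p3, p6) → 35.6033
  f11: (p1, p2, p7) → 12.0364
  f12: (p1, p3, p7) → 26.4525
Σ area = 582.263

Euler: V−E+F = 8−18+12 = 2.


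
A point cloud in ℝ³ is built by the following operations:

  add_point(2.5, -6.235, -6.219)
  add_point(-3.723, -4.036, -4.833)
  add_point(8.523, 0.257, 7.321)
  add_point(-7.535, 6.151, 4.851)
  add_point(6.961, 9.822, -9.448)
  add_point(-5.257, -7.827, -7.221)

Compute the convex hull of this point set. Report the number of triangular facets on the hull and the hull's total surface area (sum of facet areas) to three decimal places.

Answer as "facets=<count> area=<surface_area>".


facets=6 area=732.281

Extreme-point indices: [0, 2, 3, 4, 5] — 5 of 6 on the boundary.

Facet areas (half cross-product norm):
  f1: (p5, p2, p3) → 154.5107
  f2: (p4, p2, p3) → 155.6853
  f3: (p4, p5, p3) → 176.3715
  f4: (p0, p5, p2) → 54.0571
  f5: (p0, p4, p2) → 130.1812
  f6: (p0, p4, p5) → 61.4756
Σ area = 732.281

Check V−E+F: 5 − 9 + 6 = 2.


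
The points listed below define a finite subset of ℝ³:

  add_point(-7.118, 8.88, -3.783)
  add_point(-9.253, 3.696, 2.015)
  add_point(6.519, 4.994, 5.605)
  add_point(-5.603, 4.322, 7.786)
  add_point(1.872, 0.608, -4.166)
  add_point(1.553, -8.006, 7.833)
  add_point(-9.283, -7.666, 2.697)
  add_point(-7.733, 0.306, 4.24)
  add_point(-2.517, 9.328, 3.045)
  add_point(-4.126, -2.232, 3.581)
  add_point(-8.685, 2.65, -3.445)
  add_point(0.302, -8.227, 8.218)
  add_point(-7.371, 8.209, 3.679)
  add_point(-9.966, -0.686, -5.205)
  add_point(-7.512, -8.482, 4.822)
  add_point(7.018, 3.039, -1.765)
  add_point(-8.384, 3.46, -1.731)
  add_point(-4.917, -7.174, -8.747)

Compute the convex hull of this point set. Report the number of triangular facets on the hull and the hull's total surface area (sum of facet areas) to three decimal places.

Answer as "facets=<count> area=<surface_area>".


facets=24 area=933.943

Extreme-point indices: [0, 1, 2, 3, 4, 5, 6, 8, 11, 12, 13, 14, 15, 17] — 14 of 18 on the boundary.

Facet areas (half cross-product norm):
  f1: (p0, p8, p15) → 50.9322
  f2: (p0, p17, p13) → 36.6239
  f3: (p6, p17, p13) → 46.1375
  f4: (p5, p17, p15) → 122.2410
  f5: (p5, p17, p11) → 11.8008
  f6: (p4, p17, p15) → 12.8852
  f7: (p4, p0, p15) → 35.5790
  f8: (p4, p0, p17) → 68.9962
  f9: (p12, p0, p8) → 18.5201
  f10: (p12, p3, p8) → 14.8531
  f11: (p14, p17, p11) → 57.7543
  f12: (p14, p6, p17) → 15.5028
  f13: (p14, p3, p11) → 54.8102
  f14: (p14, p6, p3) → 19.1472
  f15: (p2, p3, p8) → 38.9529
  f16: (p2, p8, p15) → 39.4084
  f17: (p2, p5, p15) → 53.7467
  f18: (p2, p3, p11) → 79.7255
  f19: (p2, p5, p11) → 7.9234
  f20: (p1, p6, p3) → 38.9904
  f21: (p1, p12, p3) → 14.8491
  f22: (p1, p6, p13) → 42.6989
  f23: (p1, p0, p13) → 33.0244
  f24: (p1, p12, p0) → 18.8398
Σ area = 933.943

Euler characteristic 14−36+24 = 2 ✓


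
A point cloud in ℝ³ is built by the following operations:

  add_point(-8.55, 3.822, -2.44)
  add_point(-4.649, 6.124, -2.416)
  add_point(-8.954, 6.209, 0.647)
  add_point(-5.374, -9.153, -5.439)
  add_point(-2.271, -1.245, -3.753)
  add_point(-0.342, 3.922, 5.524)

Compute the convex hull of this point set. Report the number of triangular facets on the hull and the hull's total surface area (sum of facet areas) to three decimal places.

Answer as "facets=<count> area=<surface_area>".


6 of the 6 inputs are extreme points: [0, 1, 2, 3, 4, 5].

Triangle areas on the boundary:
  f1: (p3, p5, p2) → 83.9313
  f2: (p0, p3, p2) → 17.0397
  f3: (p1, p5, p2) → 24.4050
  f4: (p1, p0, p2) → 8.6578
  f5: (p1, p0, p3) → 29.7389
  f6: (p4, p3, p5) → 34.7576
  f7: (p4, p1, p5) → 35.6583
  f8: (p4, p1, p3) → 21.2513
Σ area = 255.440

Euler characteristic 6−12+8 = 2 ✓

facets=8 area=255.440


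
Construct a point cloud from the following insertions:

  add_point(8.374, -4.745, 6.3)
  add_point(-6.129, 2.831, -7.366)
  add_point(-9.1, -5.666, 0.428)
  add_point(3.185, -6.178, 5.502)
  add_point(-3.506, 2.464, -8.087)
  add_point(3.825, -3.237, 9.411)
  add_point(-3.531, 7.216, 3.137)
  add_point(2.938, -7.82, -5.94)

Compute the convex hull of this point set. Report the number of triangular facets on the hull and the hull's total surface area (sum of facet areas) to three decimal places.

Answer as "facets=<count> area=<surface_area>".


facets=12 area=635.387

Extreme-point indices: [0, 1, 2, 3, 4, 5, 6, 7] — 8 of 8 on the boundary.

Area of each hull facet:
  f1: (p4, p6, p0) → 104.0762
  f2: (p7, p4, p0) → 83.3669
  f3: (p5, p6, p2) → 94.2567
  f4: (p5, p6, p0) → 37.8684
  f5: (p1, p6, p2) → 67.0111
  f6: (p1, p4, p6) → 15.9789
  f7: (p1, p7, p2) → 74.9164
  f8: (p1, p7, p4) → 13.9514
  f9: (p3, p5, p2) → 30.0848
  f10: (p3, p5, p0) → 12.3218
  f11: (p3, p7, p2) → 70.7480
  f12: (p3, p7, p0) → 30.8059
Σ area = 635.387

Euler characteristic 8−18+12 = 2 ✓


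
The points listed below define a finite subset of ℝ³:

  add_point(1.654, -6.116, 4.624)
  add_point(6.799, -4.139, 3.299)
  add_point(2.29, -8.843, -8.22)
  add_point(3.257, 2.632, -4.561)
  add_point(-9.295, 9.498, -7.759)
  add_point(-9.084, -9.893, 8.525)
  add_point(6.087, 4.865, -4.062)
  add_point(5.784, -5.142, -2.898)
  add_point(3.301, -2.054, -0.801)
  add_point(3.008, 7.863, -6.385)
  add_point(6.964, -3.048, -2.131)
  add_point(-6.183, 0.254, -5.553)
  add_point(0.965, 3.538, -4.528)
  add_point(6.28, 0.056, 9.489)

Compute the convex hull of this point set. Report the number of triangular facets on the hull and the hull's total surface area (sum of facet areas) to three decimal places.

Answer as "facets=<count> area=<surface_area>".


facets=18 area=1005.573

Hull vertices (11/14): indices [0, 1, 2, 4, 5, 6, 7, 9, 10, 11, 13].

Area of each hull facet:
  f1: (p13, p5, p4) → 215.1505
  f2: (p9, p13, p4) → 105.9053
  f3: (p9, p2, p4) → 104.7233
  f4: (p11, p5, p4) → 66.2224
  f5: (p11, p2, p4) → 36.1594
  f6: (p11, p2, p5) → 110.8307
  f7: (p7, p2, p10) → 4.7603
  f8: (p6, p13, p10) → 49.3269
  f9: (p6, p9, p13) → 26.3328
  f10: (p6, p2, p10) → 36.4292
  f11: (p6, p9, p2) → 34.8249
  f12: (p1, p7, p2) → 11.9771
  f13: (p1, p13, p5) → 65.7595
  f14: (p1, p13, p10) → 14.8068
  f15: (p1, p7, p10) → 6.9389
  f16: (p0, p2, p5) → 75.5745
  f17: (p0, p1, p5) → 3.3428
  f18: (p0, p1, p2) → 36.5078
Σ area = 1005.573

Euler characteristic 11−27+18 = 2 ✓


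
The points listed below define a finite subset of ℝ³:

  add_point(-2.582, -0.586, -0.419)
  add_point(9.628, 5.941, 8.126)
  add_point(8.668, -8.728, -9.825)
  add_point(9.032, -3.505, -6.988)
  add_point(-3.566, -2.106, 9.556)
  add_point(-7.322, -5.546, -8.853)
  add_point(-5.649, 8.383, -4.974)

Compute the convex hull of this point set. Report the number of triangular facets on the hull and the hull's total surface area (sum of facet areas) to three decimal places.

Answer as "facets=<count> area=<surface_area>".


Hull vertices (6/7): indices [1, 2, 3, 4, 5, 6].

Area of each hull facet:
  f1: (p4, p2, p5) → 155.1970
  f2: (p4, p2, p1) → 172.2228
  f3: (p6, p2, p5) → 118.3838
  f4: (p6, p4, p5) → 124.0131
  f5: (p6, p4, p1) → 134.5031
  f6: (p3, p2, p1) → 26.1411
  f7: (p3, p6, p1) → 155.5828
  f8: (p3, p6, p2) → 47.1617
Σ area = 933.205

Euler: V−E+F = 6−12+8 = 2.

facets=8 area=933.205


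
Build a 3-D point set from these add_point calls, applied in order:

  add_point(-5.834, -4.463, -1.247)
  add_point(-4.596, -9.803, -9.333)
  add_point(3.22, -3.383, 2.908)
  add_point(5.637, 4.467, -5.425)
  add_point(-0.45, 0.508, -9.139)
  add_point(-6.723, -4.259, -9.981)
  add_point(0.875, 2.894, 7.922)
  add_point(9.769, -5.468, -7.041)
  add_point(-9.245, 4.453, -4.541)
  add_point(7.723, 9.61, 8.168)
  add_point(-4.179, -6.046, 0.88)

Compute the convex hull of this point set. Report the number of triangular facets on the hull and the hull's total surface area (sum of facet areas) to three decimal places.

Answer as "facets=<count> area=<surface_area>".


Hull vertices (11/11): indices [0, 1, 2, 3, 4, 5, 6, 7, 8, 9, 10].

Per-facet area ½‖(b−a)×(c−a)‖:
  f1: (p10, p1, p7) → 79.4306
  f2: (p3, p9, p8) → 109.0266
  f3: (p3, p9, p7) → 73.0898
  f4: (p6, p9, p8) → 70.9228
  f5: (p6, p10, p8) → 78.6175
  f6: (p0, p10, p8) → 8.3644
  f7: (p0, p10, p1) → 14.8949
  f8: (p4, p1, p7) → 66.1479
  f9: (p4, p3, p7) → 43.2081
  f10: (p4, p3, p8) → 42.2866
  f11: (p2, p10, p7) → 47.7665
  f12: (p2, p6, p10) → 33.6460
  f13: (p2, p9, p7) → 85.4425
  f14: (p2, p6, p9) → 37.7522
  f15: (p5, p4, p8) → 39.0675
  f16: (p5, p4, p1) → 22.8193
  f17: (p5, p0, p8) → 41.0299
  f18: (p5, p0, p1) → 25.8654
Σ area = 919.378

Euler: V−E+F = 11−27+18 = 2.

facets=18 area=919.378


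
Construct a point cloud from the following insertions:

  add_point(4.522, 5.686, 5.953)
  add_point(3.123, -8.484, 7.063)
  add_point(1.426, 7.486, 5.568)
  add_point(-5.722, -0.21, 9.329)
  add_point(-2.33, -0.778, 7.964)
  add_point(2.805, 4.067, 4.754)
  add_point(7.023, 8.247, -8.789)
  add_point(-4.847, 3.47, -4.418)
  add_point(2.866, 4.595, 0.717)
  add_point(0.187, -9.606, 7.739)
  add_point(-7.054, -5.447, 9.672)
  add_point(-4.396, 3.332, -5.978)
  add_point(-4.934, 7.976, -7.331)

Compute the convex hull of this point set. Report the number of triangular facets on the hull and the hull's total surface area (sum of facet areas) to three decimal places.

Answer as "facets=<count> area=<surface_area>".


facets=14 area=760.702

Extreme-point indices: [0, 1, 2, 3, 6, 9, 10, 11, 12] — 9 of 13 on the boundary.

Area of each hull facet:
  f1: (p11, p9, p10) → 77.4692
  f2: (p1, p9, p10) → 10.4754
  f3: (p1, p0, p6) → 104.6310
  f4: (p1, p11, p6) → 121.8757
  f5: (p1, p11, p9) → 30.7622
  f6: (p3, p1, p10) → 29.5989
  f7: (p3, p1, p0) → 71.5776
  f8: (p12, p11, p6) → 29.2760
  f9: (p12, p11, p10) → 32.1418
  f10: (p12, p3, p10) → 43.7512
  f11: (p2, p3, p0) → 19.7998
  f12: (p2, p12, p3) → 80.1988
  f13: (p2, p0, p6) → 27.2912
  f14: (p2, p12, p6) → 81.8528
Σ area = 760.702

Euler: V−E+F = 9−21+14 = 2.


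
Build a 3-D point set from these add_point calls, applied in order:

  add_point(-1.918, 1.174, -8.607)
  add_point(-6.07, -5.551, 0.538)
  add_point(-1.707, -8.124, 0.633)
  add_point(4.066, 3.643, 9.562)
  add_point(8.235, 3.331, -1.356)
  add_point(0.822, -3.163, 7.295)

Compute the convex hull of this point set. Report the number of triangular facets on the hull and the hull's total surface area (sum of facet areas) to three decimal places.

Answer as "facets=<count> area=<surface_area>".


6 of the 6 inputs are extreme points: [0, 1, 2, 3, 4, 5].

Per-facet area ½‖(b−a)×(c−a)‖:
  f1: (p0, p2, p1) → 30.6168
  f2: (p0, p2, p4) → 79.2849
  f3: (p0, p3, p1) → 98.4867
  f4: (p0, p3, p4) → 71.5971
  f5: (p5, p2, p1) → 21.9868
  f6: (p5, p3, p1) → 28.3701
  f7: (p5, p2, p4) → 56.8328
  f8: (p5, p3, p4) → 45.5353
Σ area = 432.710

Check V−E+F: 6 − 12 + 8 = 2.

facets=8 area=432.710


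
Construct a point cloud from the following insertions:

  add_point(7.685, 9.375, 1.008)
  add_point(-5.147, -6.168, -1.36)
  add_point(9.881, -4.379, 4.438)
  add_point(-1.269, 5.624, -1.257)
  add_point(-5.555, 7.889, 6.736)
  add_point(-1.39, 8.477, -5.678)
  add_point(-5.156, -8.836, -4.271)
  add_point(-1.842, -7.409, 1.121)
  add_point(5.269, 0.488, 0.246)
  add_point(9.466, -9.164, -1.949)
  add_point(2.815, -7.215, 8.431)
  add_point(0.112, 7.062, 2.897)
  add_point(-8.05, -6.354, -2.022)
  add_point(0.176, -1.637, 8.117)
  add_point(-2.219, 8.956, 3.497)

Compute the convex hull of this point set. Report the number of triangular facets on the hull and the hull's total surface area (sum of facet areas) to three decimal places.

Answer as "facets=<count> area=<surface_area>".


Points on the hull: [0, 2, 4, 5, 6, 9, 10, 12, 13, 14] (10 of 15).

Facet areas (half cross-product norm):
  f1: (p4, p5, p12) → 101.2509
  f2: (p6, p5, p12) → 36.5855
  f3: (p6, p9, p5) → 129.5675
  f4: (p10, p4, p12) → 116.0351
  f5: (p10, p6, p12) → 33.0415
  f6: (p10, p9, p2) → 34.0565
  f7: (p10, p6, p9) → 84.7319
  f8: (p0, p9, p2) → 53.1314
  f9: (p0, p9, p5) → 106.1363
  f10: (p14, p4, p5) → 15.1200
  f11: (p14, p0, p5) → 44.5471
  f12: (p14, p0, p4) → 12.7579
  f13: (p13, p10, p4) → 4.2495
  f14: (p13, p0, p4) → 76.6454
  f15: (p13, p10, p2) → 26.5489
  f16: (p13, p0, p2) → 73.4137
Σ area = 947.819

Euler: V−E+F = 10−24+16 = 2.

facets=16 area=947.819


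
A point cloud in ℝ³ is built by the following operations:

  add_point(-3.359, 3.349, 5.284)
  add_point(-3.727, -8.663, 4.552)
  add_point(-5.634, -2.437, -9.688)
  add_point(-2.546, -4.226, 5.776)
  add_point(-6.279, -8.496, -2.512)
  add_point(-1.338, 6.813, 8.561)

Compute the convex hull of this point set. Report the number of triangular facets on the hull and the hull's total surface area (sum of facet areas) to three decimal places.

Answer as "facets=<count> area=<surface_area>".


facets=8 area=310.359

6 of the 6 inputs are extreme points: [0, 1, 2, 3, 4, 5].

Triangle areas on the boundary:
  f1: (p2, p1, p4) → 24.9810
  f2: (p0, p1, p4) → 45.1795
  f3: (p0, p1, p5) → 21.7107
  f4: (p0, p2, p4) → 67.5692
  f5: (p0, p2, p5) → 20.1065
  f6: (p3, p1, p5) → 3.9859
  f7: (p3, p2, p5) → 89.8366
  f8: (p3, p2, p1) → 36.9898
Σ area = 310.359

Check V−E+F: 6 − 12 + 8 = 2.


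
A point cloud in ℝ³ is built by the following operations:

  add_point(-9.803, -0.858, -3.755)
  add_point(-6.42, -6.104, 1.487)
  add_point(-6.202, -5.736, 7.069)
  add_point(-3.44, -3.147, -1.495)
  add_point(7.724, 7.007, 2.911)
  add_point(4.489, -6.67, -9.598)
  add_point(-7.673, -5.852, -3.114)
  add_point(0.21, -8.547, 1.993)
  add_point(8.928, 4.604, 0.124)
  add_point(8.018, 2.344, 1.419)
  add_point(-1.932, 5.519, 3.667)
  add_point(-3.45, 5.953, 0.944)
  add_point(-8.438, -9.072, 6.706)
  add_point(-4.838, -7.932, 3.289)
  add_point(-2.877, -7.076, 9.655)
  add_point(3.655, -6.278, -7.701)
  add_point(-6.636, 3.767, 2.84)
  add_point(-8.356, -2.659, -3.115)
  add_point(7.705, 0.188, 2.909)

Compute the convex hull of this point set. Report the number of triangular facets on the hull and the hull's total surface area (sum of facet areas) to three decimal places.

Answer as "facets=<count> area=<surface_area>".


facets=22 area=842.995

Hull vertices (13/19): indices [0, 2, 4, 5, 6, 7, 8, 10, 11, 12, 14, 16, 18].

Area of each hull facet:
  f1: (p11, p5, p0) → 85.2312
  f2: (p11, p5, p8) → 95.6125
  f3: (p18, p5, p8) → 39.2014
  f4: (p6, p5, p0) → 35.4612
  f5: (p6, p12, p0) → 26.3588
  f6: (p6, p12, p5) → 62.2945
  f7: (p7, p12, p5) → 40.6656
  f8: (p7, p12, p14) → 27.3854
  f9: (p7, p18, p5) → 69.6222
  f10: (p7, p18, p14) → 48.4112
  f11: (p16, p10, p14) → 33.8818
  f12: (p16, p11, p10) → 6.7435
  f13: (p16, p11, p0) → 18.2242
  f14: (p16, p12, p0) → 55.1008
  f15: (p4, p10, p14) → 66.5435
  f16: (p4, p18, p14) → 42.7330
  f17: (p4, p18, p8) → 10.3580
  f18: (p4, p11, p8) → 21.8911
  f19: (p4, p11, p10) → 14.2168
  f20: (p2, p12, p14) → 8.6958
  f21: (p2, p16, p14) → 19.2803
  f22: (p2, p16, p12) → 15.0820
Σ area = 842.995

Euler characteristic 13−33+22 = 2 ✓


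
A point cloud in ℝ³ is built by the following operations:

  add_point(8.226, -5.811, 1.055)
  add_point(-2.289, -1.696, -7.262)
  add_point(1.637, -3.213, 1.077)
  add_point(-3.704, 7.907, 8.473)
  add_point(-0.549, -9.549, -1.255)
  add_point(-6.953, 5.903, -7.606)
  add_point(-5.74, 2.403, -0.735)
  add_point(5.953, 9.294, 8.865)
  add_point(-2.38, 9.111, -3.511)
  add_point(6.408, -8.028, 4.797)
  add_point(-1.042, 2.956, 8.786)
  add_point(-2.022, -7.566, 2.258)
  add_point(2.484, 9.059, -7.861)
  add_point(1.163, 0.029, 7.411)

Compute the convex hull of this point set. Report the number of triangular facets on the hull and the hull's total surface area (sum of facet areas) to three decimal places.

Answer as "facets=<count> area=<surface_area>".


12 of the 14 inputs are extreme points: [0, 1, 3, 4, 5, 6, 7, 8, 9, 10, 11, 12].

Area of each hull facet:
  f1: (p12, p7, p0) → 132.2379
  f2: (p8, p12, p5) → 22.4982
  f3: (p8, p12, p7) → 48.2273
  f4: (p1, p12, p5) → 43.2746
  f5: (p1, p12, p0) → 82.6121
  f6: (p3, p8, p5) → 37.1146
  f7: (p3, p8, p7) → 58.9529
  f8: (p9, p7, p0) → 40.4372
  f9: (p4, p1, p0) → 49.2599
  f10: (p4, p9, p0) → 21.7774
  f11: (p4, p9, p11) → 18.8017
  f12: (p4, p11, p5) → 37.3776
  f13: (p4, p1, p5) → 28.0350
  f14: (p6, p11, p5) → 31.0147
  f15: (p6, p3, p5) → 35.7243
  f16: (p6, p3, p11) → 59.5301
  f17: (p10, p3, p7) → 25.7983
  f18: (p10, p9, p7) → 64.8007
  f19: (p10, p3, p11) → 25.6886
  f20: (p10, p9, p11) → 53.8354
Σ area = 916.999

Check V−E+F: 12 − 30 + 20 = 2.

facets=20 area=916.999


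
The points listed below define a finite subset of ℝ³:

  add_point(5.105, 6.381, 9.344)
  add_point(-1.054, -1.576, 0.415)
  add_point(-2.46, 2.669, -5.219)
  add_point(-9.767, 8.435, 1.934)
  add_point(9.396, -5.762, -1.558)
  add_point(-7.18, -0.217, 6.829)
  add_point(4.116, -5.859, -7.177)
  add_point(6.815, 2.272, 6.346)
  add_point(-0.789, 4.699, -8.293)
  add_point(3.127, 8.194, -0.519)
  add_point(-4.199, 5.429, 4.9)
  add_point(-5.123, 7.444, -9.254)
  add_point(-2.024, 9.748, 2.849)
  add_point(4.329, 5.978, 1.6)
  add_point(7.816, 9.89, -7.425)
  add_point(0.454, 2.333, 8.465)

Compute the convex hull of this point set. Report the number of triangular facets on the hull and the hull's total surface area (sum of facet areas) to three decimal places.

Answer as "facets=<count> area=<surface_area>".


facets=16 area=976.774

10 of the 16 inputs are extreme points: [0, 3, 4, 5, 6, 7, 11, 12, 14, 15].

Triangle areas on the boundary:
  f1: (p5, p0, p3) → 72.4838
  f2: (p11, p14, p3) → 78.6208
  f3: (p11, p5, p3) → 60.0375
  f4: (p12, p14, p3) → 45.1864
  f5: (p12, p0, p3) → 28.7478
  f6: (p12, p0, p14) → 72.6477
  f7: (p15, p5, p4) → 62.4821
  f8: (p15, p5, p0) → 9.7803
  f9: (p6, p14, p4) → 61.6014
  f10: (p6, p11, p14) → 98.5936
  f11: (p6, p5, p4) → 72.0416
  f12: (p6, p11, p5) → 134.3683
  f13: (p7, p15, p4) → 34.9177
  f14: (p7, p15, p0) → 15.7240
  f15: (p7, p14, p4) → 87.6361
  f16: (p7, p0, p14) → 41.9050
Σ area = 976.774

Euler: V−E+F = 10−24+16 = 2.


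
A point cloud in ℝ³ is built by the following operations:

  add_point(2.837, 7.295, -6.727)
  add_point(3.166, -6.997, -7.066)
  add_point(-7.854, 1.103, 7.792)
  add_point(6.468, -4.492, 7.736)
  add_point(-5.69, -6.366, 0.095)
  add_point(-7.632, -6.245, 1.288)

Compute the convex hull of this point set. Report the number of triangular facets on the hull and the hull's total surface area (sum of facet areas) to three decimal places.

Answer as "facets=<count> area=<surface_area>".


facets=8 area=596.430

Hull vertices (6/6): indices [0, 1, 2, 3, 4, 5].

Area of each hull facet:
  f1: (p0, p3, p2) → 133.8823
  f2: (p1, p0, p3) → 108.0930
  f3: (p5, p3, p2) → 72.0837
  f4: (p5, p0, p2) → 89.9765
  f5: (p5, p1, p0) → 97.3848
  f6: (p4, p1, p3) → 78.4297
  f7: (p4, p5, p3) → 14.9069
  f8: (p4, p5, p1) → 1.6735
Σ area = 596.430

Euler characteristic 6−12+8 = 2 ✓


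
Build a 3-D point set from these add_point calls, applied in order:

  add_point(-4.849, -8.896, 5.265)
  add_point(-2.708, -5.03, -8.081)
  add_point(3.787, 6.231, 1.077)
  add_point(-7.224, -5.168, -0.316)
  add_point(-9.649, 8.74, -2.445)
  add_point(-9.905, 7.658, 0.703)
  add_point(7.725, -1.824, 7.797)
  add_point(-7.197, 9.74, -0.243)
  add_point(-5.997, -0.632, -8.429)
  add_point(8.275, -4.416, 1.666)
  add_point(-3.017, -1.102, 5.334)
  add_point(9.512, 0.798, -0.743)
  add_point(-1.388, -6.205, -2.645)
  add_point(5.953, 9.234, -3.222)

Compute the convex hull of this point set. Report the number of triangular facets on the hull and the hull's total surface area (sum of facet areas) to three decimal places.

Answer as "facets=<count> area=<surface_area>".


facets=24 area=908.913

Extreme-point indices: [0, 1, 2, 3, 4, 5, 6, 7, 8, 9, 10, 11, 12, 13] — 14 of 14 on the boundary.

Area of each hull facet:
  f1: (p6, p13, p11) → 39.0651
  f2: (p3, p0, p5) → 40.0104
  f3: (p1, p13, p11) → 72.7680
  f4: (p1, p13, p8) → 44.9653
  f5: (p1, p3, p0) → 27.3565
  f6: (p1, p3, p8) → 24.0347
  f7: (p4, p13, p8) → 86.9069
  f8: (p4, p3, p5) → 21.3637
  f9: (p4, p3, p8) → 54.6125
  f10: (p10, p0, p5) → 39.6032
  f11: (p10, p6, p5) → 48.3492
  f12: (p10, p6, p0) → 43.6390
  f13: (p9, p6, p11) → 19.5970
  f14: (p9, p6, p0) → 47.0226
  f15: (p9, p1, p11) → 43.0454
  f16: (p7, p6, p5) → 36.1014
  f17: (p7, p4, p5) → 5.1219
  f18: (p7, p4, p13) → 19.5283
  f19: (p12, p1, p0) → 15.3490
  f20: (p12, p9, p0) → 48.4802
  f21: (p12, p9, p1) → 25.4982
  f22: (p2, p6, p13) → 22.6769
  f23: (p2, p7, p13) → 32.7063
  f24: (p2, p7, p6) → 51.1110
Σ area = 908.913

Euler characteristic 14−36+24 = 2 ✓


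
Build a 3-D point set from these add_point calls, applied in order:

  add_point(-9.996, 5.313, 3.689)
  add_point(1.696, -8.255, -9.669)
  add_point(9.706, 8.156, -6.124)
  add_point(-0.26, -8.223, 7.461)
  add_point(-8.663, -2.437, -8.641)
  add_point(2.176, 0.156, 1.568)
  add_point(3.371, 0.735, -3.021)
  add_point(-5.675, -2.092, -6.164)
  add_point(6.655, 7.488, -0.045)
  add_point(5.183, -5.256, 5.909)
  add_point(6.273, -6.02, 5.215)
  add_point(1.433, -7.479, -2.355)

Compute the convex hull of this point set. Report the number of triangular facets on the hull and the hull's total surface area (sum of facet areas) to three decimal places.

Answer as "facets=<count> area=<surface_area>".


8 of the 12 inputs are extreme points: [0, 1, 2, 3, 4, 8, 9, 10].

Triangle areas on the boundary:
  f1: (p4, p2, p0) → 149.7156
  f2: (p4, p1, p2) → 110.6259
  f3: (p4, p3, p0) → 119.7987
  f4: (p4, p3, p1) → 101.0283
  f5: (p8, p2, p0) → 45.2892
  f6: (p10, p8, p2) → 44.8445
  f7: (p10, p1, p2) → 132.0387
  f8: (p10, p3, p1) → 57.0304
  f9: (p9, p10, p3) → 4.1692
  f10: (p9, p10, p8) → 10.4253
  f11: (p9, p3, p0) → 54.5112
  f12: (p9, p8, p0) → 115.8116
Σ area = 945.289

Euler: V−E+F = 8−18+12 = 2.

facets=12 area=945.289


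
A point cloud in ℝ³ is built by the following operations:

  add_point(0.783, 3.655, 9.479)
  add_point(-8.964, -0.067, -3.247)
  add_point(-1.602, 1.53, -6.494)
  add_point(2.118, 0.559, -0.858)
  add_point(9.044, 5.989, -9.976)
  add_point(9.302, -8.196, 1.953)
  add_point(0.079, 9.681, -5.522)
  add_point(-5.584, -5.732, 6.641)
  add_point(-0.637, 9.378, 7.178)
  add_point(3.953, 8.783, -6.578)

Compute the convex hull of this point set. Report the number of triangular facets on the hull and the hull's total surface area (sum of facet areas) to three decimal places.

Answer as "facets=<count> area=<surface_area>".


facets=14 area=900.737

Hull vertices (9/10): indices [0, 1, 2, 4, 5, 6, 7, 8, 9].

Area of each hull facet:
  f1: (p0, p4, p5) → 146.7701
  f2: (p7, p5, p1) → 93.4754
  f3: (p7, p0, p5) → 87.6414
  f4: (p2, p5, p1) → 66.6622
  f5: (p2, p4, p5) → 99.4049
  f6: (p6, p2, p1) → 32.5196
  f7: (p6, p2, p4) → 43.6409
  f8: (p8, p0, p4) → 63.1745
  f9: (p8, p6, p1) → 83.6544
  f10: (p8, p7, p1) → 89.0445
  f11: (p8, p7, p0) → 31.7081
  f12: (p9, p6, p4) → 4.9937
  f13: (p9, p8, p4) → 33.1096
  f14: (p9, p8, p6) → 24.9377
Σ area = 900.737

Check V−E+F: 9 − 21 + 14 = 2.


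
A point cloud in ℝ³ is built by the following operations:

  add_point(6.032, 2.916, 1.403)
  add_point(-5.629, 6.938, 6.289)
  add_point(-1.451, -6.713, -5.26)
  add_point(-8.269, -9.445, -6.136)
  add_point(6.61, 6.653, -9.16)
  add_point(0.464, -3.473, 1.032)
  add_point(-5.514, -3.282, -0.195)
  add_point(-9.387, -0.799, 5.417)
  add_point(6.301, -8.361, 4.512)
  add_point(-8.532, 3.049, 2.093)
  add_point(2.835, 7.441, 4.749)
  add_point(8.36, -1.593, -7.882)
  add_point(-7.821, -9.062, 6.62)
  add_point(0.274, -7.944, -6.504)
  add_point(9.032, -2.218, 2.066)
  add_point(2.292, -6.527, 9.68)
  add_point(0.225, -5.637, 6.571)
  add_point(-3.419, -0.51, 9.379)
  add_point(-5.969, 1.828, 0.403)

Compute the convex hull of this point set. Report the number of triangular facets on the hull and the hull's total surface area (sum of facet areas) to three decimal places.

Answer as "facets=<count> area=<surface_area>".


facets=22 area=1122.005

13 of the 19 inputs are extreme points: [1, 3, 4, 7, 8, 9, 10, 11, 12, 13, 14, 15, 17].

Facet areas (half cross-product norm):
  f1: (p4, p10, p14) → 77.8922
  f2: (p15, p10, p14) → 64.2606
  f3: (p9, p3, p7) → 37.1896
  f4: (p9, p3, p4) → 141.3624
  f5: (p11, p4, p14) → 41.5102
  f6: (p11, p3, p4) → 76.4358
  f7: (p1, p9, p7) → 16.4471
  f8: (p1, p4, p10) → 56.2698
  f9: (p1, p9, p4) → 61.3749
  f10: (p12, p3, p7) → 53.8595
  f11: (p8, p12, p3) → 90.7092
  f12: (p8, p12, p15) → 35.5129
  f13: (p8, p15, p14) → 23.5036
  f14: (p8, p11, p14) → 33.2195
  f15: (p17, p15, p10) → 45.6786
  f16: (p17, p1, p10) → 35.6629
  f17: (p17, p12, p15) → 39.5290
  f18: (p17, p1, p7) → 27.6181
  f19: (p17, p12, p7) → 29.8843
  f20: (p13, p11, p3) → 21.5146
  f21: (p13, p8, p3) → 49.2604
  f22: (p13, p8, p11) → 63.3094
Σ area = 1122.005

Check V−E+F: 13 − 33 + 22 = 2.


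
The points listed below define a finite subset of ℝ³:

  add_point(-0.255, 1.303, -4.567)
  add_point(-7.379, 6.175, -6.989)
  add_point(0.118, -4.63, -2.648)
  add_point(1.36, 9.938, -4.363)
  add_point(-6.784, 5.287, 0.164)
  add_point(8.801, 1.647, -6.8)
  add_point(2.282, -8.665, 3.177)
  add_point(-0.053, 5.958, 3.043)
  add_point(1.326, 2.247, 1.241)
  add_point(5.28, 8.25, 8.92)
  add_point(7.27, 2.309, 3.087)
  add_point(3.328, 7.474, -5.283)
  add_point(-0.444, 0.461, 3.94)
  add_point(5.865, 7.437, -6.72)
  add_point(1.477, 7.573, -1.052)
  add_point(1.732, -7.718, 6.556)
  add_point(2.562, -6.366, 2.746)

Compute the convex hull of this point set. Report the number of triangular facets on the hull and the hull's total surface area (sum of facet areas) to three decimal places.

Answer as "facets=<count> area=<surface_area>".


Hull vertices (10/17): indices [1, 2, 3, 4, 5, 6, 9, 10, 13, 15].

Triangle areas on the boundary:
  f1: (p2, p5, p1) → 78.8880
  f2: (p2, p6, p1) → 28.6587
  f3: (p2, p6, p5) → 39.6991
  f4: (p4, p6, p1) → 57.8988
  f5: (p4, p3, p1) → 34.1690
  f6: (p4, p3, p9) → 70.3741
  f7: (p10, p6, p5) → 60.4315
  f8: (p10, p9, p5) → 28.2288
  f9: (p13, p9, p5) → 50.7292
  f10: (p13, p3, p9) → 39.2447
  f11: (p13, p5, p1) → 40.2112
  f12: (p13, p3, p1) → 25.3129
  f13: (p15, p4, p6) → 29.7627
  f14: (p15, p4, p9) → 112.7108
  f15: (p15, p10, p6) → 21.0921
  f16: (p15, p10, p9) → 49.2319
Σ area = 766.643

Check V−E+F: 10 − 24 + 16 = 2.

facets=16 area=766.643


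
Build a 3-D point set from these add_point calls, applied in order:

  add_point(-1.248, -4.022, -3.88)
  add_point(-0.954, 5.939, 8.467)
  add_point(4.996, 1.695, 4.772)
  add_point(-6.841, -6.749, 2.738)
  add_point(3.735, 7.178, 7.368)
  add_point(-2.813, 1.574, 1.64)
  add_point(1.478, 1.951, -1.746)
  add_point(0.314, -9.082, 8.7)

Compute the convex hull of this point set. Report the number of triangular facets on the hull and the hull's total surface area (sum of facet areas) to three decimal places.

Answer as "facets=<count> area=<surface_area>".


Points on the hull: [0, 1, 2, 3, 4, 5, 6, 7] (8 of 8).

Per-facet area ½‖(b−a)×(c−a)‖:
  f1: (p0, p7, p3) → 43.5112
  f2: (p0, p7, p2) → 69.3867
  f3: (p1, p7, p3) → 68.7052
  f4: (p4, p7, p2) → 31.8000
  f5: (p4, p1, p7) → 36.9253
  f6: (p6, p4, p1) → 26.4867
  f7: (p6, p0, p2) → 23.1040
  f8: (p6, p4, p2) → 22.2821
  f9: (p5, p1, p3) → 34.1810
  f10: (p5, p6, p1) → 21.7532
  f11: (p5, p0, p3) → 33.1623
  f12: (p5, p6, p0) → 18.6118
Σ area = 429.909

Euler: V−E+F = 8−18+12 = 2.

facets=12 area=429.909


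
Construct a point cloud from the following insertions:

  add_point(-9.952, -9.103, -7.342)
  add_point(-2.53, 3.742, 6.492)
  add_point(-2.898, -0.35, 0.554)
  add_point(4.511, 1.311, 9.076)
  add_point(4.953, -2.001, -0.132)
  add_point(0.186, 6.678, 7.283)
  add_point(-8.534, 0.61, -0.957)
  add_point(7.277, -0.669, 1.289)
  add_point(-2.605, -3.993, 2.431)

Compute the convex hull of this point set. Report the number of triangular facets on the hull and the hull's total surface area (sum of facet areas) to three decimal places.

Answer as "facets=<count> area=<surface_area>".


Points on the hull: [0, 1, 3, 4, 5, 6, 7, 8] (8 of 9).

Per-facet area ½‖(b−a)×(c−a)‖:
  f1: (p3, p5, p7) → 29.9514
  f2: (p1, p3, p5) → 14.4608
  f3: (p6, p5, p7) → 77.9538
  f4: (p6, p1, p0) → 40.0465
  f5: (p6, p1, p5) → 13.2191
  f6: (p8, p3, p7) → 42.0257
  f7: (p8, p1, p0) → 41.9548
  f8: (p8, p1, p3) → 34.2204
  f9: (p4, p6, p0) → 80.5752
  f10: (p4, p6, p7) → 14.9848
  f11: (p4, p8, p0) → 50.5670
  f12: (p4, p8, p7) → 9.3184
Σ area = 449.278

Euler: V−E+F = 8−18+12 = 2.

facets=12 area=449.278


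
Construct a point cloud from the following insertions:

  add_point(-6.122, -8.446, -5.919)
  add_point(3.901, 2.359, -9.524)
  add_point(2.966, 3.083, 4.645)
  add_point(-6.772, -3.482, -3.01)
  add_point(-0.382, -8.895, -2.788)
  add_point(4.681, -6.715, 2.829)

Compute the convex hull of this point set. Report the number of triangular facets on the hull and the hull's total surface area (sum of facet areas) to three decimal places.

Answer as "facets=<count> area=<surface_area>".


Points on the hull: [0, 1, 2, 3, 4, 5] (6 of 6).

Triangle areas on the boundary:
  f1: (p2, p5, p3) → 63.8506
  f2: (p1, p2, p3) → 84.9859
  f3: (p1, p2, p5) → 69.7915
  f4: (p0, p5, p3) → 38.2386
  f5: (p0, p1, p3) → 39.9243
  f6: (p4, p1, p5) → 54.1311
  f7: (p4, p0, p5) → 11.9857
  f8: (p4, p0, p1) → 45.2063
Σ area = 408.114

Euler: V−E+F = 6−12+8 = 2.

facets=8 area=408.114


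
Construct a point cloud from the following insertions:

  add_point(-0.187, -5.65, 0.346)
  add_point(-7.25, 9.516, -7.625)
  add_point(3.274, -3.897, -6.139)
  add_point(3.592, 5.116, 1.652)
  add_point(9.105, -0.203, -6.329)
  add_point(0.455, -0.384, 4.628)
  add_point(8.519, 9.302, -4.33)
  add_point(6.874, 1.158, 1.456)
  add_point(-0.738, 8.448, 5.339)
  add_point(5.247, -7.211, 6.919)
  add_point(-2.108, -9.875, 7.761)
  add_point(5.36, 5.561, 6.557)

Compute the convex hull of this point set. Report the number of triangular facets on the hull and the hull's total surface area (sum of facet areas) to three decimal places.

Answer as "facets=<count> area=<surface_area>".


facets=16 area=889.658

Points on the hull: [0, 1, 2, 4, 6, 7, 8, 9, 10, 11] (10 of 12).

Area of each hull facet:
  f1: (p0, p10, p1) → 59.7187
  f2: (p2, p4, p1) → 58.8041
  f3: (p2, p0, p1) → 64.6417
  f4: (p2, p0, p10) → 11.2744
  f5: (p6, p4, p1) → 78.3497
  f6: (p8, p10, p1) → 133.1499
  f7: (p8, p11, p10) → 58.9257
  f8: (p8, p6, p1) → 91.8124
  f9: (p8, p6, p11) → 40.8506
  f10: (p9, p11, p10) → 47.0912
  f11: (p9, p2, p4) → 46.9822
  f12: (p9, p2, p10) → 53.4967
  f13: (p7, p9, p4) → 37.7671
  f14: (p7, p9, p11) → 34.8143
  f15: (p7, p6, p4) → 37.0700
  f16: (p7, p6, p11) → 34.9095
Σ area = 889.658

Euler characteristic 10−24+16 = 2 ✓


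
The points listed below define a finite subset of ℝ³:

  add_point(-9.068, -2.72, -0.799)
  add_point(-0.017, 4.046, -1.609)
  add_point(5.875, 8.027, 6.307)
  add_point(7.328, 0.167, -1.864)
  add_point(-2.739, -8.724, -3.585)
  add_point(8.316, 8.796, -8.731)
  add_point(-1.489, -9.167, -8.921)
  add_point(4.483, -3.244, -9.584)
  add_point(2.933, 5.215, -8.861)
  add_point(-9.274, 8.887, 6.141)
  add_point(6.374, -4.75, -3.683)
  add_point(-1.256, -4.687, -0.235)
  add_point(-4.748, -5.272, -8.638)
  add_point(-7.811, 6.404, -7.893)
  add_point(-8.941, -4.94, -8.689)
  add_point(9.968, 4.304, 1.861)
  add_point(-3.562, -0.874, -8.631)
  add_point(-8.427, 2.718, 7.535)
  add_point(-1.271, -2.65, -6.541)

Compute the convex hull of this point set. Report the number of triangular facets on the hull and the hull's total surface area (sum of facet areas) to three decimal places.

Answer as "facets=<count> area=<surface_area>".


facets=24 area=1160.056

14 of the 19 inputs are extreme points: [0, 2, 4, 5, 6, 7, 8, 9, 10, 11, 13, 14, 15, 17].

Facet areas (half cross-product norm):
  f1: (p2, p17, p9) → 47.5346
  f2: (p2, p5, p9) → 114.4940
  f3: (p2, p5, p15) → 39.5253
  f4: (p0, p17, p9) → 29.9644
  f5: (p4, p0, p17) → 37.6001
  f6: (p13, p5, p9) → 116.0141
  f7: (p11, p4, p17) → 26.9306
  f8: (p11, p2, p15) → 51.5531
  f9: (p11, p2, p17) → 91.8334
  f10: (p14, p4, p6) → 22.7279
  f11: (p14, p4, p0) → 32.9062
  f12: (p14, p7, p6) → 34.7991
  f13: (p14, p0, p9) → 38.0914
  f14: (p14, p13, p9) → 79.6649
  f15: (p8, p7, p5) → 25.6354
  f16: (p8, p13, p5) → 22.7396
  f17: (p8, p14, p7) → 58.4058
  f18: (p8, p14, p13) → 62.0036
  f19: (p10, p11, p15) → 46.7650
  f20: (p10, p11, p4) → 22.8219
  f21: (p10, p4, p6) → 26.8574
  f22: (p10, p5, p15) → 64.0245
  f23: (p10, p7, p5) → 40.2734
  f24: (p10, p7, p6) → 26.8909
Σ area = 1160.056

Euler: V−E+F = 14−36+24 = 2.


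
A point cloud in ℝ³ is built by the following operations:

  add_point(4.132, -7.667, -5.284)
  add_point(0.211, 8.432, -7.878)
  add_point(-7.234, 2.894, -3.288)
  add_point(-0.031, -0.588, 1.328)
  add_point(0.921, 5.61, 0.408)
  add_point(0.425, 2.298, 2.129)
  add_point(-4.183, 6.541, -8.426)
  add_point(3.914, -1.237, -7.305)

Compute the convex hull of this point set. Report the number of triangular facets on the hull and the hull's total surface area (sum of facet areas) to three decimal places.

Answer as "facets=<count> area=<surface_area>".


facets=12 area=346.169

Hull vertices (8/8): indices [0, 1, 2, 3, 4, 5, 6, 7].

Per-facet area ½‖(b−a)×(c−a)‖:
  f1: (p6, p0, p2) → 54.6612
  f2: (p3, p0, p2) → 47.1758
  f3: (p3, p5, p2) → 13.9074
  f4: (p3, p5, p0) → 10.6364
  f5: (p4, p5, p2) → 17.2950
  f6: (p4, p6, p2) → 31.7833
  f7: (p4, p6, p1) → 21.1106
  f8: (p4, p5, p0) → 22.5990
  f9: (p7, p6, p0) → 26.7826
  f10: (p7, p6, p1) → 24.9501
  f11: (p7, p4, p0) → 33.1609
  f12: (p7, p4, p1) → 42.1064
Σ area = 346.169

Check V−E+F: 8 − 18 + 12 = 2.


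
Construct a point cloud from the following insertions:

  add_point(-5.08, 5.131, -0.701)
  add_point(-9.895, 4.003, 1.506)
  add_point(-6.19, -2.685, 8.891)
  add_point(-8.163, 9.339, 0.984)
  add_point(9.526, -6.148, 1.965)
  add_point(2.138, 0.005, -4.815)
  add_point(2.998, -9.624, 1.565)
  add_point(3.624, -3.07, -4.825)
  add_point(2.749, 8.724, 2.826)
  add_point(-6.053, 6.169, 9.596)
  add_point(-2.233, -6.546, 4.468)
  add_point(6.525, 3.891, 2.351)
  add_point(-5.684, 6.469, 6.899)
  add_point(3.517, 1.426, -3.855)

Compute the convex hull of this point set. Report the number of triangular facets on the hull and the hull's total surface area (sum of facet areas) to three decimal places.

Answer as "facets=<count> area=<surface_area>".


12 of the 14 inputs are extreme points: [1, 2, 3, 4, 5, 6, 7, 8, 9, 10, 11, 13].

Per-facet area ½‖(b−a)×(c−a)‖:
  f1: (p2, p9, p1) → 38.9034
  f2: (p2, p6, p4) → 47.7815
  f3: (p2, p9, p4) → 76.0042
  f4: (p11, p9, p4) → 70.2008
  f5: (p11, p8, p9) → 32.9098
  f6: (p7, p6, p4) → 31.7283
  f7: (p7, p6, p1) → 75.7686
  f8: (p7, p5, p1) → 18.8877
  f9: (p3, p5, p1) → 39.8886
  f10: (p3, p9, p1) → 24.9975
  f11: (p3, p8, p9) → 48.0221
  f12: (p10, p6, p1) → 31.6301
  f13: (p10, p2, p1) → 37.4268
  f14: (p10, p2, p6) → 7.1724
  f15: (p13, p11, p8) → 22.4583
  f16: (p13, p3, p8) → 54.9955
  f17: (p13, p3, p5) → 16.4102
  f18: (p13, p7, p5) → 3.5726
  f19: (p13, p11, p4) → 37.3119
  f20: (p13, p7, p4) → 21.5147
Σ area = 737.585

Check V−E+F: 12 − 30 + 20 = 2.

facets=20 area=737.585


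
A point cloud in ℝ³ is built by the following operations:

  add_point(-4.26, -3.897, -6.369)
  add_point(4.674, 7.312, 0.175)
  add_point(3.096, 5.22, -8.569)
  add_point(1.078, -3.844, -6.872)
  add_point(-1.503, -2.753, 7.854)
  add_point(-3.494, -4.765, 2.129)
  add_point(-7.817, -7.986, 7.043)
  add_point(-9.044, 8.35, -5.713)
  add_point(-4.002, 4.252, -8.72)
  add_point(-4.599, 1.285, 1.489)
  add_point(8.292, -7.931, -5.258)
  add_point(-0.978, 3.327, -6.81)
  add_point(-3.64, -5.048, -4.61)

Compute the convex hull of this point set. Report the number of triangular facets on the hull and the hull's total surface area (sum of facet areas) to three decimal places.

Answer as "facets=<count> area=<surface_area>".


Extreme-point indices: [0, 1, 2, 3, 4, 6, 7, 8, 10, 12] — 10 of 13 on the boundary.

Per-facet area ½‖(b−a)×(c−a)‖:
  f1: (p4, p6, p7) → 78.6329
  f2: (p4, p6, p10) → 69.6951
  f3: (p1, p4, p7) → 104.3890
  f4: (p1, p4, p10) → 107.9060
  f5: (p0, p6, p7) → 94.4408
  f6: (p2, p1, p7) → 58.3596
  f7: (p2, p1, p10) → 66.1078
  f8: (p12, p6, p10) → 74.2735
  f9: (p12, p0, p10) → 12.5906
  f10: (p12, p0, p6) → 9.0038
  f11: (p3, p0, p10) → 12.7140
  f12: (p3, p2, p10) → 37.8205
  f13: (p8, p3, p0) → 22.6994
  f14: (p8, p3, p2) → 31.8324
  f15: (p8, p0, p7) → 27.6781
  f16: (p8, p2, p7) → 20.2961
Σ area = 828.440

Check V−E+F: 10 − 24 + 16 = 2.

facets=16 area=828.440


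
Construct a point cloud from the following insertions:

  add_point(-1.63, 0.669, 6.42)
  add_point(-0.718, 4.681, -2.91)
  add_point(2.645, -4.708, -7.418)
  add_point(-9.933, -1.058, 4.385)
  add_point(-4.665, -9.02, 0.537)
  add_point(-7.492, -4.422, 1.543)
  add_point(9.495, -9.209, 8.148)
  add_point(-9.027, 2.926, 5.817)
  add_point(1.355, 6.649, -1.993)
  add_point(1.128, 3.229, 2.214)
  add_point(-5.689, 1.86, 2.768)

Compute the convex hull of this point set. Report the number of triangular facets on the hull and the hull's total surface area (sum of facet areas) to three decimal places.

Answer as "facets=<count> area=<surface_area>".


facets=16 area=660.438

10 of the 11 inputs are extreme points: [0, 1, 2, 3, 4, 5, 6, 7, 8, 9].

Facet areas (half cross-product norm):
  f1: (p2, p8, p6) → 110.6129
  f2: (p4, p6, p3) → 79.3630
  f3: (p4, p2, p6) → 91.1005
  f4: (p7, p6, p3) → 46.0857
  f5: (p1, p2, p8) → 14.4465
  f6: (p1, p7, p3) → 26.3402
  f7: (p1, p7, p8) → 17.1429
  f8: (p5, p4, p3) → 5.6530
  f9: (p5, p4, p2) → 31.6262
  f10: (p5, p1, p3) → 30.6788
  f11: (p5, p1, p2) → 63.2098
  f12: (p0, p7, p6) → 24.1926
  f13: (p0, p7, p8) → 41.6372
  f14: (p9, p8, p6) → 28.9402
  f15: (p9, p0, p6) → 42.2535
  f16: (p9, p0, p8) → 7.1553
Σ area = 660.438

Euler: V−E+F = 10−24+16 = 2.
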